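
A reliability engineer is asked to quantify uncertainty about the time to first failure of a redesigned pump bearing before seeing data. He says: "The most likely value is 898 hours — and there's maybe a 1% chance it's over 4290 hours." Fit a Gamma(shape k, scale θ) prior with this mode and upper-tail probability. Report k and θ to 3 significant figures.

Gamma(k,θ) with k>1 has mode (k−1)θ, so θ = 898/(k−1).
Need P(X < 4290) = 0.99 with θ tied to k this way. Start at k = 2, θ = 898: P(X<4290) ≈ 0.951.
Too low — raise k to concentrate. Iterating converges to k ≈ 2.62.
Then θ = 898/(2.62−1) ≈ 553.

k ≈ 2.62, θ ≈ 553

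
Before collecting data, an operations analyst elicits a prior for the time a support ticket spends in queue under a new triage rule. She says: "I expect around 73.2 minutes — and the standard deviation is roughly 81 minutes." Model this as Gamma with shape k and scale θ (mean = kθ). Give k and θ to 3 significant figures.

For Gamma(k, scale θ): mean = kθ, variance = kθ², so CV = 1/√k.
CV = SD/mean = 81/73.2 = 1.107, hence k = 1/CV² = 0.817.
Then θ = mean/k = 73.2/0.817 = 89.6.

k ≈ 0.817, θ ≈ 89.6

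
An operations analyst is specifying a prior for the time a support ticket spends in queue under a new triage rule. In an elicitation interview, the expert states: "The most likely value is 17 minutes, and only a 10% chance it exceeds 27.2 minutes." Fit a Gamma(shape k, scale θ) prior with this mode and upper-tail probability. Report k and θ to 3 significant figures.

Gamma(k,θ) with k>1 has mode (k−1)θ, so θ = 17/(k−1).
Need P(X < 27.2) = 0.9 with θ tied to k this way. Start at k = 2, θ = 17: P(X<27.2) ≈ 0.475.
Too low — raise k to concentrate. Iterating converges to k ≈ 9.5.
Then θ = 17/(9.5−1) ≈ 2.

k ≈ 9.5, θ ≈ 2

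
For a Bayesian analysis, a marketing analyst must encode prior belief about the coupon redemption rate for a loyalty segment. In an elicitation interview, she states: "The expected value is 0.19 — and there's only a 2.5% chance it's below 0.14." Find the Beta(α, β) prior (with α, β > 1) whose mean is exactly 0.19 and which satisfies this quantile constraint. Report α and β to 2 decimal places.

α ≈ 39.95, β ≈ 170.32

With mean 0.19 fixed, write α = 0.19s, β = 0.81s where s = α+β.
Need P(θ < 0.14) = 0.025 under Beta(0.19s, 0.81s). Normal approximation: (q−m)/√(m(1−m)/s) ≈ z_{0.025} = -1.96, so s ≈ 0.19·0.81·(-1.96)²/(0.14−0.19)² = 236.5.
At s = 236.5: P(θ<0.14) ≈ 0.019. Adjusting to match 0.025 gives s ≈ 210.27.
So α = 0.19·210.27 ≈ 39.95, β = 0.81·210.27 ≈ 170.32.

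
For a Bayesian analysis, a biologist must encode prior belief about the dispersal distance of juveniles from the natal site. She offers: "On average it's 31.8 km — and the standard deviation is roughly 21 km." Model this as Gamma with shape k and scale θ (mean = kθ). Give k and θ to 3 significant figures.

For Gamma(k, scale θ): mean = kθ, variance = kθ², so CV = 1/√k.
CV = SD/mean = 21/31.8 = 0.6604, hence k = 1/CV² = 2.29.
Then θ = mean/k = 31.8/2.29 = 13.9.

k ≈ 2.29, θ ≈ 13.9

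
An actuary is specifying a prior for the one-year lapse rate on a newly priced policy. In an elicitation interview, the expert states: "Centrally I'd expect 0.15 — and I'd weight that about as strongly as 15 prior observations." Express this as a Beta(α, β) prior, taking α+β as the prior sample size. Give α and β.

α = 2.25, β = 12.75

Under the effective-sample-size interpretation, Beta(α, β) has prior mean α/(α+β) and prior sample size α+β.
So α+β = 15 and α/(α+β) = 0.15, giving α = 0.15·15 = 2.25 and β = 15 − 2.25 = 12.75.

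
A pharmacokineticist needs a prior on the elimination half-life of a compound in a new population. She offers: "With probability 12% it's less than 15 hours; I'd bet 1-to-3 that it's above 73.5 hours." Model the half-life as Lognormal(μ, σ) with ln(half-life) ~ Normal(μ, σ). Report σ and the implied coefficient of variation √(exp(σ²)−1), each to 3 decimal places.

If T ~ Lognormal(μ,σ) then ln T ~ Normal(μ,σ), so the p-quantile of ln T is μ + z_p·σ.
ln(15) = 2.708 and ln(73.5) = 4.297; z_{0.12} = -1.175, z_{0.75} = 0.6745.
σ = (4.297 − 2.708)/(0.6745 − (-1.175)) = 0.859.
μ = 2.708 − (-1.175)·0.859 = 3.718.
CV = √(exp(σ²)−1) = √(exp(0.7384)−1) = 1.045.

σ ≈ 0.859, CV ≈ 1.045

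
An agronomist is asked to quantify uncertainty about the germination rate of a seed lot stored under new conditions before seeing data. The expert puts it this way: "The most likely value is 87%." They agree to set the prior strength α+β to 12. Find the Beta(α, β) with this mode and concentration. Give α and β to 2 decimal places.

α = 9.70, β = 2.30

For α,β > 1 the Beta mode is (α−1)/(α+β−2). With α+β = 12, the mode is (α−1)/10.
Set (α−1)/10 = 0.87 → α = 1 + 0.87·10 = 9.70.
β = 12 − α = 2.30.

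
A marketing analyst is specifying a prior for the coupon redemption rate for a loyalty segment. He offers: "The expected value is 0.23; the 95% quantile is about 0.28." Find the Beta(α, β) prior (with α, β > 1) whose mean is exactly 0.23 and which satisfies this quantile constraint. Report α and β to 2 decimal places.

With mean 0.23 fixed, write α = 0.23s, β = 0.77s where s = α+β.
Need P(θ < 0.28) = 0.95 under Beta(0.23s, 0.77s). Normal approximation: (q−m)/√(m(1−m)/s) ≈ z_{0.95} = 1.64, so s ≈ 0.23·0.77·(1.64)²/(0.28−0.23)² = 191.7.
At s = 191.7: P(θ<0.28) ≈ 0.945. Adjusting to match 0.95 gives s ≈ 202.60.
So α = 0.23·202.60 ≈ 46.60, β = 0.77·202.60 ≈ 156.01.

α ≈ 46.60, β ≈ 156.01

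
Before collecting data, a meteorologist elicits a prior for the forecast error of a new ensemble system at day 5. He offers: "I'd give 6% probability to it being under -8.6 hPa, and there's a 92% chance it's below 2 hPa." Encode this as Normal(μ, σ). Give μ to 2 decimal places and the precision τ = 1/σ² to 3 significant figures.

μ = -3.03, τ = 0.078

For Normal(μ,σ), the p-quantile is μ + z_p·σ. Here z_{0.06} = -1.555, z_{0.92} = 1.405.
So -8.6 = μ − 1.555σ and 2 = μ + 1.405σ.
Subtracting: σ = (2 − -8.6)/(1.405 − (-1.555)) = 3.58.
Then μ = -8.6 − (-1.555)·3.58 = -3.03.
Precision τ = 1/σ² = 1/3.581² = 0.078.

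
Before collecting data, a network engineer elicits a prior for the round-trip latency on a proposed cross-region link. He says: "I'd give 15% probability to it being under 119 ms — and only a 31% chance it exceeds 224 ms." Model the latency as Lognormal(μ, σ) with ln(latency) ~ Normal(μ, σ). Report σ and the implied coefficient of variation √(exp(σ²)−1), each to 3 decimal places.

σ ≈ 0.413, CV ≈ 0.431

If T ~ Lognormal(μ,σ) then ln T ~ Normal(μ,σ), so the p-quantile of ln T is μ + z_p·σ.
ln(119) = 4.779 and ln(224) = 5.412; z_{0.15} = -1.036, z_{0.69} = 0.4959.
σ = (5.412 − 4.779)/(0.4959 − (-1.036)) = 0.413.
μ = 4.779 − (-1.036)·0.413 = 5.207.
CV = √(exp(σ²)−1) = √(exp(0.1704)−1) = 0.431.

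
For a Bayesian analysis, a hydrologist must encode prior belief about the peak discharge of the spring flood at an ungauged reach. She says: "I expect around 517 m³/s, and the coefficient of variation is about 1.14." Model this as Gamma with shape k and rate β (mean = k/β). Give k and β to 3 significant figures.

k ≈ 0.769, β ≈ 0.00149

For Gamma(k, rate β): mean = k/β, variance = k/β², so CV = 1/√k.
CV = 1.14, hence k = 1/CV² = 0.769.
Then β = k/mean = 0.769/517 = 0.00149.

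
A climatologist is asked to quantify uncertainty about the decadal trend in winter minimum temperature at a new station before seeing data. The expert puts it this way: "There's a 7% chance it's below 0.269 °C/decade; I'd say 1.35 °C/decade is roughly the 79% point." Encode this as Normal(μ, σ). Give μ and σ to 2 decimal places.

For Normal(μ,σ), the p-quantile is μ + z_p·σ. Here z_{0.07} = -1.476, z_{0.79} = 0.8064.
So 0.269 = μ − 1.476σ and 1.35 = μ + 0.8064σ.
Subtracting: σ = (1.35 − 0.269)/(0.8064 − (-1.476)) = 0.47.
Then μ = 0.269 − (-1.476)·0.47 = 0.97.

μ = 0.97, σ = 0.47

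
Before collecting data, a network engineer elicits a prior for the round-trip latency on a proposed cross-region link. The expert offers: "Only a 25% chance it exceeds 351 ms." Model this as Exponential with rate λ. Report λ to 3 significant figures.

λ ≈ 0.00395

P(T > 351.0) = e^(−λ·351.0) = 0.25, so λ = −ln(0.25)/351.0 = 0.00395.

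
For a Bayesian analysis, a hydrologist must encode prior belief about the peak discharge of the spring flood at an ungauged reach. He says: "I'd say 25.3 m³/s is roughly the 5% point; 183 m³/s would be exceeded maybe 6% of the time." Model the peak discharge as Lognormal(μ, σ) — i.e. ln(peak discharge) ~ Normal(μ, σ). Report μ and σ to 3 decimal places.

If T ~ Lognormal(μ,σ) then ln T ~ Normal(μ,σ), so the p-quantile of ln T is μ + z_p·σ.
ln(25.3) = 3.231 and ln(183) = 5.209; z_{0.05} = -1.645, z_{0.94} = 1.555.
σ = (5.209 − 3.231)/(1.555 − (-1.645)) = 0.618.
μ = 3.231 − (-1.645)·0.618 = 4.248.

μ ≈ 4.248, σ ≈ 0.618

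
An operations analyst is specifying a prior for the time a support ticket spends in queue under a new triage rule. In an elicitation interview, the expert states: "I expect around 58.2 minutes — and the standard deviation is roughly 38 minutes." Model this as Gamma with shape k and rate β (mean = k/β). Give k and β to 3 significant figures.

k ≈ 2.35, β ≈ 0.0403

For Gamma(k, rate β): mean = k/β, variance = k/β², so CV = 1/√k.
CV = SD/mean = 38/58.2 = 0.6529, hence k = 1/CV² = 2.35.
Then β = k/mean = 2.35/58.2 = 0.0403.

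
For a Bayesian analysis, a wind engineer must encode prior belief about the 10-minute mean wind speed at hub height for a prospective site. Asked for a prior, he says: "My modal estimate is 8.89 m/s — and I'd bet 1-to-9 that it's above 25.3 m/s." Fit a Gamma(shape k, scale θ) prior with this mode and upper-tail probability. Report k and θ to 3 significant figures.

k ≈ 2.74, θ ≈ 5.1

Gamma(k,θ) with k>1 has mode (k−1)θ, so θ = 8.89/(k−1).
Need P(X < 25.3) = 0.9 with θ tied to k this way. Start at k = 2, θ = 8.89: P(X<25.3) ≈ 0.777.
Too low — raise k to concentrate. Iterating converges to k ≈ 2.74.
Then θ = 8.89/(2.74−1) ≈ 5.1.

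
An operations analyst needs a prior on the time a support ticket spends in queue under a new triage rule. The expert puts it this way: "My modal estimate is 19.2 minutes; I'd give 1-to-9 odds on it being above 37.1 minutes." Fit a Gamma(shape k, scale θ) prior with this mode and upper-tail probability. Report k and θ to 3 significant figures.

Gamma(k,θ) with k>1 has mode (k−1)θ, so θ = 19.2/(k−1).
Need P(X < 37.1) = 0.9 with θ tied to k this way. Start at k = 2, θ = 19.2: P(X<37.1) ≈ 0.575.
Too low — raise k to concentrate. Iterating converges to k ≈ 5.41.
Then θ = 19.2/(5.41−1) ≈ 4.35.

k ≈ 5.41, θ ≈ 4.35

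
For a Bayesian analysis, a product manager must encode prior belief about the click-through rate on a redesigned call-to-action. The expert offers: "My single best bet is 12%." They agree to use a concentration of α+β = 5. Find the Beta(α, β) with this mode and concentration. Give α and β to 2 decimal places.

α = 1.36, β = 3.64

For α,β > 1 the Beta mode is (α−1)/(α+β−2). With α+β = 5, the mode is (α−1)/3.
Set (α−1)/3 = 0.12 → α = 1 + 0.12·3 = 1.36.
β = 5 − α = 3.64.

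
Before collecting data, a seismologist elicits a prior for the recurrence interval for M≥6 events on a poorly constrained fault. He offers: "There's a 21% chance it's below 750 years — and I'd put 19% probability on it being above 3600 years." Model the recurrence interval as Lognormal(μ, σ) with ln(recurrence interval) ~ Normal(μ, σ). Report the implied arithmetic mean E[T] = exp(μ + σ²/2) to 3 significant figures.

If T ~ Lognormal(μ,σ) then ln T ~ Normal(μ,σ), so the p-quantile of ln T is μ + z_p·σ.
ln(750) = 6.62 and ln(3600) = 8.189; z_{0.21} = -0.8064, z_{0.81} = 0.8779.
σ = (8.189 − 6.62)/(0.8779 − (-0.8064)) = 0.931.
μ = 6.62 − (-0.8064)·0.931 = 7.371.
E[T] = exp(μ + σ²/2) = exp(7.371 + 0.4337) = 2450 years.

E[T] ≈ 2450 years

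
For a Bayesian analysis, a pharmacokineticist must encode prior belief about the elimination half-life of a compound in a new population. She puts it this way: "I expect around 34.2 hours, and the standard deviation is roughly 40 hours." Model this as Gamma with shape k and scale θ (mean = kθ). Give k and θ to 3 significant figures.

k ≈ 0.731, θ ≈ 46.8

For Gamma(k, scale θ): mean = kθ, variance = kθ², so CV = 1/√k.
CV = SD/mean = 40/34.2 = 1.17, hence k = 1/CV² = 0.731.
Then θ = mean/k = 34.2/0.731 = 46.8.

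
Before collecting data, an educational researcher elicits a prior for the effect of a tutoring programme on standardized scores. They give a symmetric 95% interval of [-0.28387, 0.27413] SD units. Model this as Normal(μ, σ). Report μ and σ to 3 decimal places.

A symmetric 95% interval runs μ ± z·σ with z = 1.96.
Half-width = 0.279, so σ = 0.279/1.96 = 0.142.
μ is the interval midpoint, -0.005.

μ = -0.005, σ = 0.142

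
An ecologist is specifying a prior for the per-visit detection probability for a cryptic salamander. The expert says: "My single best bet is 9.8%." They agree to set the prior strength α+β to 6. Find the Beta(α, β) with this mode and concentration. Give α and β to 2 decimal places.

α = 1.39, β = 4.61

For α,β > 1 the Beta mode is (α−1)/(α+β−2). With α+β = 6, the mode is (α−1)/4.
Set (α−1)/4 = 0.098 → α = 1 + 0.098·4 = 1.39.
β = 6 − α = 4.61.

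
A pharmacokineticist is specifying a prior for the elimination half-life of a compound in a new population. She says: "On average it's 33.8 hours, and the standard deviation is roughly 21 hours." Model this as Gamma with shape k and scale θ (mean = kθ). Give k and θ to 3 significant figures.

For Gamma(k, scale θ): mean = kθ, variance = kθ², so CV = 1/√k.
CV = SD/mean = 21/33.8 = 0.6213, hence k = 1/CV² = 2.59.
Then θ = mean/k = 33.8/2.59 = 13.

k ≈ 2.59, θ ≈ 13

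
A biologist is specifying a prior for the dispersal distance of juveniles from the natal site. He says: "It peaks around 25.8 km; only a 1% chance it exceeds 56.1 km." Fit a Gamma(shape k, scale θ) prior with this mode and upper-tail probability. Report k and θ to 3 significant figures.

Gamma(k,θ) with k>1 has mode (k−1)θ, so θ = 25.8/(k−1).
Need P(X < 56.1) = 0.99 with θ tied to k this way. Start at k = 2, θ = 25.8: P(X<56.1) ≈ 0.639.
Too low — raise k to concentrate. Iterating converges to k ≈ 9.01.
Then θ = 25.8/(9.01−1) ≈ 3.22.

k ≈ 9.01, θ ≈ 3.22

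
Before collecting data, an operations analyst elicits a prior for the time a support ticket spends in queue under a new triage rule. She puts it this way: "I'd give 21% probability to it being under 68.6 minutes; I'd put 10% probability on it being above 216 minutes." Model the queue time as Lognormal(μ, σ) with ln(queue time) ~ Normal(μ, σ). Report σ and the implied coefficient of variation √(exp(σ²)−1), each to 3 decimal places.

If T ~ Lognormal(μ,σ) then ln T ~ Normal(μ,σ), so the p-quantile of ln T is μ + z_p·σ.
ln(68.6) = 4.228 and ln(216) = 5.375; z_{0.21} = -0.8064, z_{0.9} = 1.282.
σ = (5.375 − 4.228)/(1.282 − (-0.8064)) = 0.549.
μ = 4.228 − (-0.8064)·0.549 = 4.671.
CV = √(exp(σ²)−1) = √(exp(0.3018)−1) = 0.593.

σ ≈ 0.549, CV ≈ 0.593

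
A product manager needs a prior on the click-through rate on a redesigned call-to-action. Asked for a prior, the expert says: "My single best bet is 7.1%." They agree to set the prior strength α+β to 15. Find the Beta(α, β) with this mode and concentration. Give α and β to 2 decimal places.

For α,β > 1 the Beta mode is (α−1)/(α+β−2). With α+β = 15, the mode is (α−1)/13.
Set (α−1)/13 = 0.071 → α = 1 + 0.071·13 = 1.92.
β = 15 − α = 13.08.

α = 1.92, β = 13.08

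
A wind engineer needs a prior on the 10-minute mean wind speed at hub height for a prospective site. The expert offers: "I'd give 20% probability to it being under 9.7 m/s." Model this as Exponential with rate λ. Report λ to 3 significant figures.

P(T < 9.7) = 1 − e^(−λ·9.7) = 0.2, so λ = −ln(1−0.2)/9.7 = −ln(0.8)/9.7 = 0.023.

λ ≈ 0.023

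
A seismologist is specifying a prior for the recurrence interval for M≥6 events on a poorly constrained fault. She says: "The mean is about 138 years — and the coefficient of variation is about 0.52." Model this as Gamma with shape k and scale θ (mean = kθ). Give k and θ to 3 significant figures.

For Gamma(k, scale θ): mean = kθ, variance = kθ², so CV = 1/√k.
CV = 0.52, hence k = 1/CV² = 3.7.
Then θ = mean/k = 138/3.7 = 37.3.

k ≈ 3.7, θ ≈ 37.3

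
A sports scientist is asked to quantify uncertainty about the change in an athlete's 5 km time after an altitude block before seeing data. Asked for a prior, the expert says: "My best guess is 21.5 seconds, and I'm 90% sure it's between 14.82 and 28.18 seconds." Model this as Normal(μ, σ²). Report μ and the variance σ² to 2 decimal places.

A symmetric 90% interval runs μ ± z·σ with z = 1.645.
Half-width = 6.68, so σ = 6.68/1.645 = 4.061 and σ² = 16.49.
μ is the stated best guess, 21.50.

μ = 21.50, σ² = 16.49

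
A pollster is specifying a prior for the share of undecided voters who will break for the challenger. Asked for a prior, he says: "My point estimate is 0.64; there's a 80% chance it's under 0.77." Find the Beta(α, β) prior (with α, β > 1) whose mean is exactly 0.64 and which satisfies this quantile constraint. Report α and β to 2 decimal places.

With mean 0.64 fixed, write α = 0.64s, β = 0.36s where s = α+β.
Need P(θ < 0.77) = 0.8 under Beta(0.64s, 0.36s). Normal approximation: (q−m)/√(m(1−m)/s) ≈ z_{0.8} = 0.842, so s ≈ 0.64·0.36·(0.842)²/(0.77−0.64)² = 9.7.
At s = 9.7: P(θ<0.77) ≈ 0.795. Adjusting to match 0.8 gives s ≈ 10.01.
So α = 0.64·10.01 ≈ 6.40, β = 0.36·10.01 ≈ 3.60.

α ≈ 6.40, β ≈ 3.60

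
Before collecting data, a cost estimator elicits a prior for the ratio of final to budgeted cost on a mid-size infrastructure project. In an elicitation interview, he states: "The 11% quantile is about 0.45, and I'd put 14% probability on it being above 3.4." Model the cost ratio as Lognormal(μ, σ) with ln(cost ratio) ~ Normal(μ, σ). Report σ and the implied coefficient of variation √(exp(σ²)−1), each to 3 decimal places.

σ ≈ 0.877, CV ≈ 1.075

If T ~ Lognormal(μ,σ) then ln T ~ Normal(μ,σ), so the p-quantile of ln T is μ + z_p·σ.
ln(0.45) = -0.7985 and ln(3.4) = 1.224; z_{0.11} = -1.227, z_{0.86} = 1.08.
σ = (1.224 − -0.7985)/(1.08 − (-1.227)) = 0.877.
μ = -0.7985 − (-1.227)·0.877 = 0.277.
CV = √(exp(σ²)−1) = √(exp(0.7685)−1) = 1.075.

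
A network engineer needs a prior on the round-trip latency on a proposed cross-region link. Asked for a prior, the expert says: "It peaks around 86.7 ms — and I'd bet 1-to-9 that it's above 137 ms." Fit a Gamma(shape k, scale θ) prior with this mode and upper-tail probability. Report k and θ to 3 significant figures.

Gamma(k,θ) with k>1 has mode (k−1)θ, so θ = 86.7/(k−1).
Need P(X < 137) = 0.9 with θ tied to k this way. Start at k = 2, θ = 86.7: P(X<137) ≈ 0.469.
Too low — raise k to concentrate. Iterating converges to k ≈ 9.96.
Then θ = 86.7/(9.96−1) ≈ 9.68.

k ≈ 9.96, θ ≈ 9.68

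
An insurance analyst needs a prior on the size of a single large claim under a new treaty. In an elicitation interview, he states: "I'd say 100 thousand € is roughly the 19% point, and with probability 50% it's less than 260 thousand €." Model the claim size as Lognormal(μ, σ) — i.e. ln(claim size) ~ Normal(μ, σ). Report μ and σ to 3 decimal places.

μ ≈ 5.561, σ ≈ 1.088

If T ~ Lognormal(μ,σ) then ln T ~ Normal(μ,σ), so the p-quantile of ln T is μ + z_p·σ.
ln(100) = 4.605 and ln(260) = 5.561; z_{0.19} = -0.8779, z_{0.5} = 0.
σ = (5.561 − 4.605)/(0 − (-0.8779)) = 1.088.
μ = 4.605 − (-0.8779)·1.088 = 5.561.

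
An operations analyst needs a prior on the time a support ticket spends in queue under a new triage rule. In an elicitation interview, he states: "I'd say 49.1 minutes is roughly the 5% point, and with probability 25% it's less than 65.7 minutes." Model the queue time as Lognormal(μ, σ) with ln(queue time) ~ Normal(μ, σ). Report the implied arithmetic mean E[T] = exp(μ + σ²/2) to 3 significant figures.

If T ~ Lognormal(μ,σ) then ln T ~ Normal(μ,σ), so the p-quantile of ln T is μ + z_p·σ.
ln(49.1) = 3.894 and ln(65.7) = 4.185; z_{0.05} = -1.645, z_{0.25} = -0.6745.
σ = (4.185 − 3.894)/(-0.6745 − (-1.645)) = 0.300.
μ = 3.894 − (-1.645)·0.300 = 4.388.
E[T] = exp(μ + σ²/2) = exp(4.388 + 0.0450) = 84.1 minutes.

E[T] ≈ 84.1 minutes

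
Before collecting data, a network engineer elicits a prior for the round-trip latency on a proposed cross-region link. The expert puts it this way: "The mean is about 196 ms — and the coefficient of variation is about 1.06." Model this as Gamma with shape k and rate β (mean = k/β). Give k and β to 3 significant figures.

For Gamma(k, rate β): mean = k/β, variance = k/β², so CV = 1/√k.
CV = 1.06, hence k = 1/CV² = 0.89.
Then β = k/mean = 0.89/196 = 0.00454.

k ≈ 0.89, β ≈ 0.00454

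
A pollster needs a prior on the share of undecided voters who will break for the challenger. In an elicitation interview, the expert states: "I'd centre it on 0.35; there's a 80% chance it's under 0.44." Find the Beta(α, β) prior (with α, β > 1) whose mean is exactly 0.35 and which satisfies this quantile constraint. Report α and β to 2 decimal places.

α ≈ 6.75, β ≈ 12.53

With mean 0.35 fixed, write α = 0.35s, β = 0.65s where s = α+β.
Need P(θ < 0.44) = 0.8 under Beta(0.35s, 0.65s). Normal approximation: (q−m)/√(m(1−m)/s) ≈ z_{0.8} = 0.842, so s ≈ 0.35·0.65·(0.842)²/(0.44−0.35)² = 19.9.
At s = 19.9: P(θ<0.44) ≈ 0.803. Adjusting to match 0.8 gives s ≈ 19.28.
So α = 0.35·19.28 ≈ 6.75, β = 0.65·19.28 ≈ 12.53.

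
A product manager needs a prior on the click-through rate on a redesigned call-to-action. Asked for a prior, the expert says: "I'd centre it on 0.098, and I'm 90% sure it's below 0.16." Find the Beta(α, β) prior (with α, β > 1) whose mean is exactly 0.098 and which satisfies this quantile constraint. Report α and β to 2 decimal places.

With mean 0.098 fixed, write α = 0.098s, β = 0.902s where s = α+β.
Need P(θ < 0.16) = 0.9 under Beta(0.098s, 0.902s). Normal approximation: (q−m)/√(m(1−m)/s) ≈ z_{0.9} = 1.28, so s ≈ 0.098·0.902·(1.28)²/(0.16−0.098)² = 37.8.
At s = 37.8: P(θ<0.16) ≈ 0.893. Adjusting to match 0.9 gives s ≈ 41.01.
So α = 0.098·41.01 ≈ 4.02, β = 0.902·41.01 ≈ 36.99.

α ≈ 4.02, β ≈ 36.99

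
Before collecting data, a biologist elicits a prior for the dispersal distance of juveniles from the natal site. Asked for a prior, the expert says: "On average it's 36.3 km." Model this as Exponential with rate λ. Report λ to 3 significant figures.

Exponential mean = 1/λ, so λ = 1/36.3 = 0.0275.

λ ≈ 0.0275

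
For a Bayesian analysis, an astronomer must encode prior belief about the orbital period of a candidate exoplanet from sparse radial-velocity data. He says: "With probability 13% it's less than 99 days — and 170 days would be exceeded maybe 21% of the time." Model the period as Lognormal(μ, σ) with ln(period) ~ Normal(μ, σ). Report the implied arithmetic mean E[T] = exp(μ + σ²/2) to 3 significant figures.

If T ~ Lognormal(μ,σ) then ln T ~ Normal(μ,σ), so the p-quantile of ln T is μ + z_p·σ.
ln(99) = 4.595 and ln(170) = 5.136; z_{0.13} = -1.126, z_{0.79} = 0.8064.
σ = (5.136 − 4.595)/(0.8064 − (-1.126)) = 0.280.
μ = 4.595 − (-1.126)·0.280 = 4.910.
E[T] = exp(μ + σ²/2) = exp(4.910 + 0.0391) = 141 days.

E[T] ≈ 141 days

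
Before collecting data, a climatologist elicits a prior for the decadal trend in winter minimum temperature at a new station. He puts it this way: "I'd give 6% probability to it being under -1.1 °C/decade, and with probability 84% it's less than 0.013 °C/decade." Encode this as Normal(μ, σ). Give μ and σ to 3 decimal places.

μ = -0.421, σ = 0.437

The p-quantile of Normal(μ,σ) is μ + z_p·σ, with z_{0.06} = -1.555 and z_{0.84} = 0.9945.
Eliminate σ: μ = (z₂·x₁ − z₁·x₂)/(z₂ − z₁) = (0.9945·-1.1 − (-1.555)·0.013)/2.549 = -0.421.
Then σ = (x₂ − x₁)/(z₂ − z₁) = (0.013 − -1.1)/2.549 = 0.437.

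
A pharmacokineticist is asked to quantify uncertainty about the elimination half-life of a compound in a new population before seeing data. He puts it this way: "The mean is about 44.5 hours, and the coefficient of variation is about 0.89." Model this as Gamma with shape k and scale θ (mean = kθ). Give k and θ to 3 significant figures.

k ≈ 1.26, θ ≈ 35.2

For Gamma(k, scale θ): mean = kθ, variance = kθ², so CV = 1/√k.
CV = 0.89, hence k = 1/CV² = 1.26.
Then θ = mean/k = 44.5/1.26 = 35.2.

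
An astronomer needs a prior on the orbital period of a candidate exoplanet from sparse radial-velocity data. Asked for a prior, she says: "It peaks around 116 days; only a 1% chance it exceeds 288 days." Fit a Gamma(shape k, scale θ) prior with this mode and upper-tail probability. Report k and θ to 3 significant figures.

k ≈ 6.68, θ ≈ 20.4

Gamma(k,θ) with k>1 has mode (k−1)θ, so θ = 116/(k−1).
Need P(X < 288) = 0.99 with θ tied to k this way. Start at k = 2, θ = 116: P(X<288) ≈ 0.709.
Too low — raise k to concentrate. Iterating converges to k ≈ 6.68.
Then θ = 116/(6.68−1) ≈ 20.4.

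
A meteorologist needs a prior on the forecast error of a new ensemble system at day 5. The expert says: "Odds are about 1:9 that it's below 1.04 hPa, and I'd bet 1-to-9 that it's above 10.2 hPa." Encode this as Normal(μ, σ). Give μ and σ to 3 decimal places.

μ = 5.620, σ = 3.574

The p-quantile of Normal(μ,σ) is μ + z_p·σ, with z_{0.1} = -1.282 and z_{0.9} = 1.282.
Eliminate σ: μ = (z₂·x₁ − z₁·x₂)/(z₂ − z₁) = (1.282·1.04 − (-1.282)·10.2)/2.563 = 5.620.
Then σ = (x₂ − x₁)/(z₂ − z₁) = (10.2 − 1.04)/2.563 = 3.574.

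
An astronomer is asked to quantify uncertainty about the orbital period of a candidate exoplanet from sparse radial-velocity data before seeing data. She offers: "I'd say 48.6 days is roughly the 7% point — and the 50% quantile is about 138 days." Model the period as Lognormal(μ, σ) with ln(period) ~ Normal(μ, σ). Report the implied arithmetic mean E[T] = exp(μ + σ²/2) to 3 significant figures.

E[T] ≈ 177 days

If T ~ Lognormal(μ,σ) then ln T ~ Normal(μ,σ), so the p-quantile of ln T is μ + z_p·σ.
ln(48.6) = 3.884 and ln(138) = 4.927; z_{0.07} = -1.476, z_{0.5} = 0.
σ = (4.927 − 3.884)/(0 − (-1.476)) = 0.707.
μ = 3.884 − (-1.476)·0.707 = 4.927.
E[T] = exp(μ + σ²/2) = exp(4.927 + 0.2500) = 177 days.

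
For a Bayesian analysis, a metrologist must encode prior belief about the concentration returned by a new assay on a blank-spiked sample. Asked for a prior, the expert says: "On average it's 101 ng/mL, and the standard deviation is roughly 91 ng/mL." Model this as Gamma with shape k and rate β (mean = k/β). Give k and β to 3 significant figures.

k ≈ 1.23, β ≈ 0.0122

For Gamma(k, rate β): mean = k/β, variance = k/β², so CV = 1/√k.
CV = SD/mean = 91/101 = 0.901, hence k = 1/CV² = 1.23.
Then β = k/mean = 1.23/101 = 0.0122.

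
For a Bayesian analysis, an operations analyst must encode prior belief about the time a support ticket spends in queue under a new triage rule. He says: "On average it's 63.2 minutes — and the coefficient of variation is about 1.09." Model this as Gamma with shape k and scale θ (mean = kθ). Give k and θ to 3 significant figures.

k ≈ 0.842, θ ≈ 75.1

For Gamma(k, scale θ): mean = kθ, variance = kθ², so CV = 1/√k.
CV = 1.09, hence k = 1/CV² = 0.842.
Then θ = mean/k = 63.2/0.842 = 75.1.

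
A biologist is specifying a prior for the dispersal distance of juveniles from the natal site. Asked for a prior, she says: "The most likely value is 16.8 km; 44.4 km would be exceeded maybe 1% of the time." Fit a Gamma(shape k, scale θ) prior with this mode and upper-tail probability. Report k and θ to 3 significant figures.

Gamma(k,θ) with k>1 has mode (k−1)θ, so θ = 16.8/(k−1).
Need P(X < 44.4) = 0.99 with θ tied to k this way. Start at k = 2, θ = 16.8: P(X<44.4) ≈ 0.741.
Too low — raise k to concentrate. Iterating converges to k ≈ 5.91.
Then θ = 16.8/(5.91−1) ≈ 3.42.

k ≈ 5.91, θ ≈ 3.42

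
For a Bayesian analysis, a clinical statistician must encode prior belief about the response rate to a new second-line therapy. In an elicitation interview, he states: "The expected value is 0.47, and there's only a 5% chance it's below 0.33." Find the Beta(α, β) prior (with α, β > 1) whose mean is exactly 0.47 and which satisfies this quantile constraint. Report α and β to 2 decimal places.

α ≈ 15.51, β ≈ 17.49

With mean 0.47 fixed, write α = 0.47s, β = 0.53s where s = α+β.
Need P(θ < 0.33) = 0.05 under Beta(0.47s, 0.53s). Normal approximation: (q−m)/√(m(1−m)/s) ≈ z_{0.05} = -1.64, so s ≈ 0.47·0.53·(-1.64)²/(0.33−0.47)² = 34.4.
At s = 34.4: P(θ<0.33) ≈ 0.046. Adjusting to match 0.05 gives s ≈ 32.99.
So α = 0.47·32.99 ≈ 15.51, β = 0.53·32.99 ≈ 17.49.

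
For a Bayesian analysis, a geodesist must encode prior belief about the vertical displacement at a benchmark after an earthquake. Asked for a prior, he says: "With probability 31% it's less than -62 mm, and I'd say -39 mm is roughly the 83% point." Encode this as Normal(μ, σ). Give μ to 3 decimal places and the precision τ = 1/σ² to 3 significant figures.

The p-quantile of Normal(μ,σ) is μ + z_p·σ, with z_{0.31} = -0.4959 and z_{0.83} = 0.9542.
Eliminate σ: μ = (z₂·x₁ − z₁·x₂)/(z₂ − z₁) = (0.9542·-62 − (-0.4959)·-39)/1.45 = -54.135.
Then σ = (x₂ − x₁)/(z₂ − z₁) = (-39 − -62)/1.45 = 15.862.
Precision τ = 1/σ² = 1/15.86² = 0.00397.

μ = -54.135, τ = 0.00397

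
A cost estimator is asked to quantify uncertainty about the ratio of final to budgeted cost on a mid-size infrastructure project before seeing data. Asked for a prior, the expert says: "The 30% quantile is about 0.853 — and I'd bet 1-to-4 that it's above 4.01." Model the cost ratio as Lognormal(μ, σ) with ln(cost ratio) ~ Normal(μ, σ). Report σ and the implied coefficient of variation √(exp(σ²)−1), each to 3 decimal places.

If T ~ Lognormal(μ,σ) then ln T ~ Normal(μ,σ), so the p-quantile of ln T is μ + z_p·σ.
ln(0.853) = -0.159 and ln(4.01) = 1.389; z_{0.3} = -0.5244, z_{0.8} = 0.8416.
σ = (1.389 − -0.159)/(0.8416 − (-0.5244)) = 1.133.
μ = -0.159 − (-0.5244)·1.133 = 0.435.
CV = √(exp(σ²)−1) = √(exp(1.2838)−1) = 1.616.

σ ≈ 1.133, CV ≈ 1.616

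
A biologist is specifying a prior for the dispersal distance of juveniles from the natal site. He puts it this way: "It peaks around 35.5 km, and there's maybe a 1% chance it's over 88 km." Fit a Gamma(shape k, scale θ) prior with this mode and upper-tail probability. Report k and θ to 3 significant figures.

Gamma(k,θ) with k>1 has mode (k−1)θ, so θ = 35.5/(k−1).
Need P(X < 88) = 0.99 with θ tied to k this way. Start at k = 2, θ = 35.5: P(X<88) ≈ 0.708.
Too low — raise k to concentrate. Iterating converges to k ≈ 6.71.
Then θ = 35.5/(6.71−1) ≈ 6.22.

k ≈ 6.71, θ ≈ 6.22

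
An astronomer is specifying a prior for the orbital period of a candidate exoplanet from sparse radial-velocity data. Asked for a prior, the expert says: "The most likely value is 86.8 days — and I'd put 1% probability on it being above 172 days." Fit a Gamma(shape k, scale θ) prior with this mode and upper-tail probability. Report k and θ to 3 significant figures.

k ≈ 11.5, θ ≈ 8.25

Gamma(k,θ) with k>1 has mode (k−1)θ, so θ = 86.8/(k−1).
Need P(X < 172) = 0.99 with θ tied to k this way. Start at k = 2, θ = 86.8: P(X<172) ≈ 0.589.
Too low — raise k to concentrate. Iterating converges to k ≈ 11.5.
Then θ = 86.8/(11.5−1) ≈ 8.25.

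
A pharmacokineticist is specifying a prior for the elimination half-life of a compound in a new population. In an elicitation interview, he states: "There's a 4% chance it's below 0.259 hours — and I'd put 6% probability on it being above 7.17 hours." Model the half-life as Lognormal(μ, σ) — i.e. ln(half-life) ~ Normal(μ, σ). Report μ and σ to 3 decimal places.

μ ≈ 0.408, σ ≈ 1.005

If T ~ Lognormal(μ,σ) then ln T ~ Normal(μ,σ), so the p-quantile of ln T is μ + z_p·σ.
ln(0.259) = -1.351 and ln(7.17) = 1.97; z_{0.04} = -1.751, z_{0.94} = 1.555.
σ = (1.97 − -1.351)/(1.555 − (-1.751)) = 1.005.
μ = -1.351 − (-1.751)·1.005 = 0.408.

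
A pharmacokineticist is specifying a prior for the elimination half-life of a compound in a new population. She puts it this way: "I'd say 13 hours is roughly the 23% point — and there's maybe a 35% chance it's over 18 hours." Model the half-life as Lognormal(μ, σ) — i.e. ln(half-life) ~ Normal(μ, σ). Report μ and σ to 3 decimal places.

If T ~ Lognormal(μ,σ) then ln T ~ Normal(μ,σ), so the p-quantile of ln T is μ + z_p·σ.
ln(13) = 2.565 and ln(18) = 2.89; z_{0.23} = -0.7388, z_{0.65} = 0.3853.
σ = (2.89 − 2.565)/(0.3853 − (-0.7388)) = 0.289.
μ = 2.565 − (-0.7388)·0.289 = 2.779.

μ ≈ 2.779, σ ≈ 0.289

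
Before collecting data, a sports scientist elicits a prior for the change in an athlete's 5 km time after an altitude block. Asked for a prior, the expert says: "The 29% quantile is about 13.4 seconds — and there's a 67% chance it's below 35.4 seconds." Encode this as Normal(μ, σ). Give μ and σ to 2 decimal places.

μ = 25.66, σ = 22.15

The p-quantile of Normal(μ,σ) is μ + z_p·σ, with z_{0.29} = -0.5534 and z_{0.67} = 0.4399.
Eliminate σ: μ = (z₂·x₁ − z₁·x₂)/(z₂ − z₁) = (0.4399·13.4 − (-0.5534)·35.4)/0.9933 = 25.66.
Then σ = (x₂ − x₁)/(z₂ − z₁) = (35.4 − 13.4)/0.9933 = 22.15.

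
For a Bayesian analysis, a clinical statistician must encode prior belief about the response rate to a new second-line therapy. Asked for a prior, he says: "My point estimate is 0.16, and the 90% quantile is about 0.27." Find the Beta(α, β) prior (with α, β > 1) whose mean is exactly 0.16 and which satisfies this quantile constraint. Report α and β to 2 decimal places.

With mean 0.16 fixed, write α = 0.16s, β = 0.84s where s = α+β.
Need P(θ < 0.27) = 0.9 under Beta(0.16s, 0.84s). Normal approximation: (q−m)/√(m(1−m)/s) ≈ z_{0.9} = 1.28, so s ≈ 0.16·0.84·(1.28)²/(0.27−0.16)² = 18.2.
At s = 18.2: P(θ<0.27) ≈ 0.893. Adjusting to match 0.9 gives s ≈ 19.72.
So α = 0.16·19.72 ≈ 3.16, β = 0.84·19.72 ≈ 16.57.

α ≈ 3.16, β ≈ 16.57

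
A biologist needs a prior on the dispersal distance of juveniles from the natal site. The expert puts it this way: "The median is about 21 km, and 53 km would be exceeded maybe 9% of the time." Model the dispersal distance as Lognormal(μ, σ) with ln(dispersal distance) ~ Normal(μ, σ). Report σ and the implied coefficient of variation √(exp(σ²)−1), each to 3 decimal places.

σ ≈ 0.690, CV ≈ 0.782

If T ~ Lognormal(μ,σ) then ln T ~ Normal(μ,σ), so the p-quantile of ln T is μ + z_p·σ.
ln(21) = 3.045 and ln(53) = 3.97; z_{0.5} = 0, z_{0.91} = 1.341.
σ = (3.97 − 3.045)/(1.341 − (0)) = 0.690.
μ = 3.045 − (0)·0.690 = 3.045.
CV = √(exp(σ²)−1) = √(exp(0.4768)−1) = 0.782.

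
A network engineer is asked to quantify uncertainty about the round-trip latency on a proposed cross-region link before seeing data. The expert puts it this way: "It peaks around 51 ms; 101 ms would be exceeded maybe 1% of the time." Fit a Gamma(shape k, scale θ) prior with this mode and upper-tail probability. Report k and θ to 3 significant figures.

Gamma(k,θ) with k>1 has mode (k−1)θ, so θ = 51/(k−1).
Need P(X < 101) = 0.99 with θ tied to k this way. Start at k = 2, θ = 51: P(X<101) ≈ 0.589.
Too low — raise k to concentrate. Iterating converges to k ≈ 11.5.
Then θ = 51/(11.5−1) ≈ 4.84.

k ≈ 11.5, θ ≈ 4.84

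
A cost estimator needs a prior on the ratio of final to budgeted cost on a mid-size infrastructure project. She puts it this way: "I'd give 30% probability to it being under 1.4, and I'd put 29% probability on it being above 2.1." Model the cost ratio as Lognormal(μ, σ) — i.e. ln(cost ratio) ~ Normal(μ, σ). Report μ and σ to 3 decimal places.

μ ≈ 0.534, σ ≈ 0.376

If T ~ Lognormal(μ,σ) then ln T ~ Normal(μ,σ), so the p-quantile of ln T is μ + z_p·σ.
ln(1.4) = 0.3365 and ln(2.1) = 0.7419; z_{0.3} = -0.5244, z_{0.71} = 0.5534.
σ = (0.7419 − 0.3365)/(0.5534 − (-0.5244)) = 0.376.
μ = 0.3365 − (-0.5244)·0.376 = 0.534.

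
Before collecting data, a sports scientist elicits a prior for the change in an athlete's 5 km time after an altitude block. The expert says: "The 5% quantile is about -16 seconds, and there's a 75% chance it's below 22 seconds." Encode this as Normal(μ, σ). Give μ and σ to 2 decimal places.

μ = 10.95, σ = 16.38

The p-quantile of Normal(μ,σ) is μ + z_p·σ, with z_{0.05} = -1.645 and z_{0.75} = 0.6745.
Eliminate σ: μ = (z₂·x₁ − z₁·x₂)/(z₂ − z₁) = (0.6745·-16 − (-1.645)·22)/2.319 = 10.95.
Then σ = (x₂ − x₁)/(z₂ − z₁) = (22 − -16)/2.319 = 16.38.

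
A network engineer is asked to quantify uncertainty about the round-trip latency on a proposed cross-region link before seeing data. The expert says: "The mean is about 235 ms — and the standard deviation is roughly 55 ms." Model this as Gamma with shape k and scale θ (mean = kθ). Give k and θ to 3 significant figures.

For Gamma(k, scale θ): mean = kθ, variance = kθ², so CV = 1/√k.
CV = SD/mean = 55/235 = 0.234, hence k = 1/CV² = 18.3.
Then θ = mean/k = 235/18.3 = 12.9.

k ≈ 18.3, θ ≈ 12.9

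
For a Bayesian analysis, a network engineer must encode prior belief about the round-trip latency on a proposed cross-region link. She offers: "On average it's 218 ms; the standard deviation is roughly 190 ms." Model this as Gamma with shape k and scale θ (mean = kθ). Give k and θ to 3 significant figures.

k ≈ 1.32, θ ≈ 166

For Gamma(k, scale θ): mean = kθ, variance = kθ², so CV = 1/√k.
CV = SD/mean = 190/218 = 0.8716, hence k = 1/CV² = 1.32.
Then θ = mean/k = 218/1.32 = 166.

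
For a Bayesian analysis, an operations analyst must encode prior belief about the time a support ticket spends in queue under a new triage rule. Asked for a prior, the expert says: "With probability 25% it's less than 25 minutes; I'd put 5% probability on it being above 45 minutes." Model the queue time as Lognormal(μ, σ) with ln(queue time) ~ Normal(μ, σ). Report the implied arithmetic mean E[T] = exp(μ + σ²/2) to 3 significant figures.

If T ~ Lognormal(μ,σ) then ln T ~ Normal(μ,σ), so the p-quantile of ln T is μ + z_p·σ.
ln(25) = 3.219 and ln(45) = 3.807; z_{0.25} = -0.6745, z_{0.95} = 1.645.
σ = (3.807 − 3.219)/(1.645 − (-0.6745)) = 0.253.
μ = 3.219 − (-0.6745)·0.253 = 3.390.
E[T] = exp(μ + σ²/2) = exp(3.390 + 0.0321) = 30.6 minutes.

E[T] ≈ 30.6 minutes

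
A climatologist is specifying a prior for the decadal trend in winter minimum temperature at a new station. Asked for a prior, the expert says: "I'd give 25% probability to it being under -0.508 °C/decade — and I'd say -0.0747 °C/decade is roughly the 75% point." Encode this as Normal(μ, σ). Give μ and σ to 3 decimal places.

μ = -0.291, σ = 0.321

For Normal(μ,σ), the p-quantile is μ + z_p·σ. Here z_{0.25} = -0.6745, z_{0.75} = 0.6745.
So -0.508 = μ − 0.6745σ and -0.0747 = μ + 0.6745σ.
Subtracting: σ = (-0.0747 − -0.508)/(0.6745 − (-0.6745)) = 0.321.
Then μ = -0.508 − (-0.6745)·0.321 = -0.291.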